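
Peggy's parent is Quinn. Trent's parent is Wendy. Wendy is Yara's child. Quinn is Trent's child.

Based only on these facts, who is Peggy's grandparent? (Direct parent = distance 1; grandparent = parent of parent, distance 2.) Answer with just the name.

Answer: Trent

Derivation:
Reconstructing the parent chain from the given facts:
  Yara -> Wendy -> Trent -> Quinn -> Peggy
(each arrow means 'parent of the next')
Positions in the chain (0 = top):
  position of Yara: 0
  position of Wendy: 1
  position of Trent: 2
  position of Quinn: 3
  position of Peggy: 4

Peggy is at position 4; the grandparent is 2 steps up the chain, i.e. position 2: Trent.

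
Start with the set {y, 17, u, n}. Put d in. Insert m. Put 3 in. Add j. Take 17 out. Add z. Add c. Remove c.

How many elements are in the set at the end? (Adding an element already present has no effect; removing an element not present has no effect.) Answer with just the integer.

Answer: 8

Derivation:
Tracking the set through each operation:
Start: {17, n, u, y}
Event 1 (add d): added. Set: {17, d, n, u, y}
Event 2 (add m): added. Set: {17, d, m, n, u, y}
Event 3 (add 3): added. Set: {17, 3, d, m, n, u, y}
Event 4 (add j): added. Set: {17, 3, d, j, m, n, u, y}
Event 5 (remove 17): removed. Set: {3, d, j, m, n, u, y}
Event 6 (add z): added. Set: {3, d, j, m, n, u, y, z}
Event 7 (add c): added. Set: {3, c, d, j, m, n, u, y, z}
Event 8 (remove c): removed. Set: {3, d, j, m, n, u, y, z}

Final set: {3, d, j, m, n, u, y, z} (size 8)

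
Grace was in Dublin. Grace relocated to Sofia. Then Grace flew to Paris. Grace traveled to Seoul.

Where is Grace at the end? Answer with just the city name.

Answer: Seoul

Derivation:
Tracking Grace's location:
Start: Grace is in Dublin.
After move 1: Dublin -> Sofia. Grace is in Sofia.
After move 2: Sofia -> Paris. Grace is in Paris.
After move 3: Paris -> Seoul. Grace is in Seoul.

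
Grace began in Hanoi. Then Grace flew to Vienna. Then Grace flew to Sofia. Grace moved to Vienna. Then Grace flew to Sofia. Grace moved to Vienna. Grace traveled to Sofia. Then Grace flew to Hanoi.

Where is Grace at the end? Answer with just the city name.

Answer: Hanoi

Derivation:
Tracking Grace's location:
Start: Grace is in Hanoi.
After move 1: Hanoi -> Vienna. Grace is in Vienna.
After move 2: Vienna -> Sofia. Grace is in Sofia.
After move 3: Sofia -> Vienna. Grace is in Vienna.
After move 4: Vienna -> Sofia. Grace is in Sofia.
After move 5: Sofia -> Vienna. Grace is in Vienna.
After move 6: Vienna -> Sofia. Grace is in Sofia.
After move 7: Sofia -> Hanoi. Grace is in Hanoi.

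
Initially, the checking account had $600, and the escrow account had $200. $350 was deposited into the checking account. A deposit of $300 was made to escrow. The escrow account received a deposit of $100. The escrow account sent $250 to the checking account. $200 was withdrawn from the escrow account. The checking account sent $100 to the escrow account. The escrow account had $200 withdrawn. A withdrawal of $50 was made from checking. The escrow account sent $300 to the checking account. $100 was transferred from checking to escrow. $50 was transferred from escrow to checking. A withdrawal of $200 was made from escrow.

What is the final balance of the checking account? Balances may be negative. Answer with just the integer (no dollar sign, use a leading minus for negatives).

Tracking account balances step by step:
Start: checking=600, escrow=200
Event 1 (deposit 350 to checking): checking: 600 + 350 = 950. Balances: checking=950, escrow=200
Event 2 (deposit 300 to escrow): escrow: 200 + 300 = 500. Balances: checking=950, escrow=500
Event 3 (deposit 100 to escrow): escrow: 500 + 100 = 600. Balances: checking=950, escrow=600
Event 4 (transfer 250 escrow -> checking): escrow: 600 - 250 = 350, checking: 950 + 250 = 1200. Balances: checking=1200, escrow=350
Event 5 (withdraw 200 from escrow): escrow: 350 - 200 = 150. Balances: checking=1200, escrow=150
Event 6 (transfer 100 checking -> escrow): checking: 1200 - 100 = 1100, escrow: 150 + 100 = 250. Balances: checking=1100, escrow=250
Event 7 (withdraw 200 from escrow): escrow: 250 - 200 = 50. Balances: checking=1100, escrow=50
Event 8 (withdraw 50 from checking): checking: 1100 - 50 = 1050. Balances: checking=1050, escrow=50
Event 9 (transfer 300 escrow -> checking): escrow: 50 - 300 = -250, checking: 1050 + 300 = 1350. Balances: checking=1350, escrow=-250
Event 10 (transfer 100 checking -> escrow): checking: 1350 - 100 = 1250, escrow: -250 + 100 = -150. Balances: checking=1250, escrow=-150
Event 11 (transfer 50 escrow -> checking): escrow: -150 - 50 = -200, checking: 1250 + 50 = 1300. Balances: checking=1300, escrow=-200
Event 12 (withdraw 200 from escrow): escrow: -200 - 200 = -400. Balances: checking=1300, escrow=-400

Final balance of checking: 1300

Answer: 1300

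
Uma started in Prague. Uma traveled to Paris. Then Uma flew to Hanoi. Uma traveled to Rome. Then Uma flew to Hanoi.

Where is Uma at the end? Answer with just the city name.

Answer: Hanoi

Derivation:
Tracking Uma's location:
Start: Uma is in Prague.
After move 1: Prague -> Paris. Uma is in Paris.
After move 2: Paris -> Hanoi. Uma is in Hanoi.
After move 3: Hanoi -> Rome. Uma is in Rome.
After move 4: Rome -> Hanoi. Uma is in Hanoi.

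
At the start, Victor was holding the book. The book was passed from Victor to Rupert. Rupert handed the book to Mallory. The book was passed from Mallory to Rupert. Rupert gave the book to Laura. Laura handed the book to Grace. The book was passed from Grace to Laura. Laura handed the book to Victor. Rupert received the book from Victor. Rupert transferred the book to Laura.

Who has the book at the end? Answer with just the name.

Tracking the book through each event:
Start: Victor has the book.
After event 1: Rupert has the book.
After event 2: Mallory has the book.
After event 3: Rupert has the book.
After event 4: Laura has the book.
After event 5: Grace has the book.
After event 6: Laura has the book.
After event 7: Victor has the book.
After event 8: Rupert has the book.
After event 9: Laura has the book.

Answer: Laura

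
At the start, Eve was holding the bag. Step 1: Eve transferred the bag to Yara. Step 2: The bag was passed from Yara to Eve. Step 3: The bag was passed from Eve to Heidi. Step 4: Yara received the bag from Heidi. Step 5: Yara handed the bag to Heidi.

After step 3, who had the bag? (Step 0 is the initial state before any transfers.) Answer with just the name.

Answer: Heidi

Derivation:
Tracking the bag holder through step 3:
After step 0 (start): Eve
After step 1: Yara
After step 2: Eve
After step 3: Heidi

At step 3, the holder is Heidi.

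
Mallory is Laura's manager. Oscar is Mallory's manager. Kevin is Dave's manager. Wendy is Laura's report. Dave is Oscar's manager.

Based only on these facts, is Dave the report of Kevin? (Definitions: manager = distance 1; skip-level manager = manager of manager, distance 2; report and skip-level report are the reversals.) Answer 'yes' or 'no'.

Reconstructing the manager chain from the given facts:
  Kevin -> Dave -> Oscar -> Mallory -> Laura -> Wendy
(each arrow means 'manager of the next')
Positions in the chain (0 = top):
  position of Kevin: 0
  position of Dave: 1
  position of Oscar: 2
  position of Mallory: 3
  position of Laura: 4
  position of Wendy: 5

Dave is at position 1, Kevin is at position 0; signed distance (j - i) = -1.
'report' requires j - i = -1. Actual distance is -1, so the relation HOLDS.

Answer: yes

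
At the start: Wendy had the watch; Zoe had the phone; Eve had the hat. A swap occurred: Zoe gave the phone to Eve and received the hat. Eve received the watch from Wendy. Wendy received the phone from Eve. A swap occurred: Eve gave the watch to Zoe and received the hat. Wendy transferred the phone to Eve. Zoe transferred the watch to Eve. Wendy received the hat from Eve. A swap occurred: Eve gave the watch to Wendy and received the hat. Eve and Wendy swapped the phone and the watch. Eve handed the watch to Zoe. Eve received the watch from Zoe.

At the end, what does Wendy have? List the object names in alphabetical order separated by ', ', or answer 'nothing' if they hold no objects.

Answer: phone

Derivation:
Tracking all object holders:
Start: watch:Wendy, phone:Zoe, hat:Eve
Event 1 (swap phone<->hat: now phone:Eve, hat:Zoe). State: watch:Wendy, phone:Eve, hat:Zoe
Event 2 (give watch: Wendy -> Eve). State: watch:Eve, phone:Eve, hat:Zoe
Event 3 (give phone: Eve -> Wendy). State: watch:Eve, phone:Wendy, hat:Zoe
Event 4 (swap watch<->hat: now watch:Zoe, hat:Eve). State: watch:Zoe, phone:Wendy, hat:Eve
Event 5 (give phone: Wendy -> Eve). State: watch:Zoe, phone:Eve, hat:Eve
Event 6 (give watch: Zoe -> Eve). State: watch:Eve, phone:Eve, hat:Eve
Event 7 (give hat: Eve -> Wendy). State: watch:Eve, phone:Eve, hat:Wendy
Event 8 (swap watch<->hat: now watch:Wendy, hat:Eve). State: watch:Wendy, phone:Eve, hat:Eve
Event 9 (swap phone<->watch: now phone:Wendy, watch:Eve). State: watch:Eve, phone:Wendy, hat:Eve
Event 10 (give watch: Eve -> Zoe). State: watch:Zoe, phone:Wendy, hat:Eve
Event 11 (give watch: Zoe -> Eve). State: watch:Eve, phone:Wendy, hat:Eve

Final state: watch:Eve, phone:Wendy, hat:Eve
Wendy holds: phone.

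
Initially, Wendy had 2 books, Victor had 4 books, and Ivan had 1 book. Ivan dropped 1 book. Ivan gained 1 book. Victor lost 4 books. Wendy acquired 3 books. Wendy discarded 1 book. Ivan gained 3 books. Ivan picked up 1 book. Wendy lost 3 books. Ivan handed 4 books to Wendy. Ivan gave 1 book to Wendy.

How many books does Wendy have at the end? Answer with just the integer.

Answer: 6

Derivation:
Tracking counts step by step:
Start: Wendy=2, Victor=4, Ivan=1
Event 1 (Ivan -1): Ivan: 1 -> 0. State: Wendy=2, Victor=4, Ivan=0
Event 2 (Ivan +1): Ivan: 0 -> 1. State: Wendy=2, Victor=4, Ivan=1
Event 3 (Victor -4): Victor: 4 -> 0. State: Wendy=2, Victor=0, Ivan=1
Event 4 (Wendy +3): Wendy: 2 -> 5. State: Wendy=5, Victor=0, Ivan=1
Event 5 (Wendy -1): Wendy: 5 -> 4. State: Wendy=4, Victor=0, Ivan=1
Event 6 (Ivan +3): Ivan: 1 -> 4. State: Wendy=4, Victor=0, Ivan=4
Event 7 (Ivan +1): Ivan: 4 -> 5. State: Wendy=4, Victor=0, Ivan=5
Event 8 (Wendy -3): Wendy: 4 -> 1. State: Wendy=1, Victor=0, Ivan=5
Event 9 (Ivan -> Wendy, 4): Ivan: 5 -> 1, Wendy: 1 -> 5. State: Wendy=5, Victor=0, Ivan=1
Event 10 (Ivan -> Wendy, 1): Ivan: 1 -> 0, Wendy: 5 -> 6. State: Wendy=6, Victor=0, Ivan=0

Wendy's final count: 6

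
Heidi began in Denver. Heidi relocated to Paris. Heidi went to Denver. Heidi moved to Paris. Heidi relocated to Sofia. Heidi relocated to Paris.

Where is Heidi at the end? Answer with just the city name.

Tracking Heidi's location:
Start: Heidi is in Denver.
After move 1: Denver -> Paris. Heidi is in Paris.
After move 2: Paris -> Denver. Heidi is in Denver.
After move 3: Denver -> Paris. Heidi is in Paris.
After move 4: Paris -> Sofia. Heidi is in Sofia.
After move 5: Sofia -> Paris. Heidi is in Paris.

Answer: Paris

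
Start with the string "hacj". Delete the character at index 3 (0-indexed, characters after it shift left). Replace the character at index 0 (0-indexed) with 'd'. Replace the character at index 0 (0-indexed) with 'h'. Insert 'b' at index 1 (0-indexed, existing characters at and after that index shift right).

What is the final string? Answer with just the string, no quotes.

Answer: hbac

Derivation:
Applying each edit step by step:
Start: "hacj"
Op 1 (delete idx 3 = 'j'): "hacj" -> "hac"
Op 2 (replace idx 0: 'h' -> 'd'): "hac" -> "dac"
Op 3 (replace idx 0: 'd' -> 'h'): "dac" -> "hac"
Op 4 (insert 'b' at idx 1): "hac" -> "hbac"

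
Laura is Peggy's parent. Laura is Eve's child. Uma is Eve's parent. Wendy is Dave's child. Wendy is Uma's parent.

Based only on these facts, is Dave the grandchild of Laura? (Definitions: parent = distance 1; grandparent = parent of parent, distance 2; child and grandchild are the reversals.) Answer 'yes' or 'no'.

Answer: no

Derivation:
Reconstructing the parent chain from the given facts:
  Dave -> Wendy -> Uma -> Eve -> Laura -> Peggy
(each arrow means 'parent of the next')
Positions in the chain (0 = top):
  position of Dave: 0
  position of Wendy: 1
  position of Uma: 2
  position of Eve: 3
  position of Laura: 4
  position of Peggy: 5

Dave is at position 0, Laura is at position 4; signed distance (j - i) = 4.
'grandchild' requires j - i = -2. Actual distance is 4, so the relation does NOT hold.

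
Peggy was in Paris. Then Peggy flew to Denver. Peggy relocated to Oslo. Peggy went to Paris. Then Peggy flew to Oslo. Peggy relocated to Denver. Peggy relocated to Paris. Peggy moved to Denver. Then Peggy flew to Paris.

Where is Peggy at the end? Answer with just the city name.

Answer: Paris

Derivation:
Tracking Peggy's location:
Start: Peggy is in Paris.
After move 1: Paris -> Denver. Peggy is in Denver.
After move 2: Denver -> Oslo. Peggy is in Oslo.
After move 3: Oslo -> Paris. Peggy is in Paris.
After move 4: Paris -> Oslo. Peggy is in Oslo.
After move 5: Oslo -> Denver. Peggy is in Denver.
After move 6: Denver -> Paris. Peggy is in Paris.
After move 7: Paris -> Denver. Peggy is in Denver.
After move 8: Denver -> Paris. Peggy is in Paris.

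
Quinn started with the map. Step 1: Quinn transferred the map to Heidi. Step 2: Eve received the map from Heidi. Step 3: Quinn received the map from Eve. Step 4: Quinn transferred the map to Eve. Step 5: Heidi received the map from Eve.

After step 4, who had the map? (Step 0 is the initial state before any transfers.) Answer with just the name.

Tracking the map holder through step 4:
After step 0 (start): Quinn
After step 1: Heidi
After step 2: Eve
After step 3: Quinn
After step 4: Eve

At step 4, the holder is Eve.

Answer: Eve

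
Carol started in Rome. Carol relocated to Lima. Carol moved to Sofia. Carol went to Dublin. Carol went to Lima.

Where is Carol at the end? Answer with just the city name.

Answer: Lima

Derivation:
Tracking Carol's location:
Start: Carol is in Rome.
After move 1: Rome -> Lima. Carol is in Lima.
After move 2: Lima -> Sofia. Carol is in Sofia.
After move 3: Sofia -> Dublin. Carol is in Dublin.
After move 4: Dublin -> Lima. Carol is in Lima.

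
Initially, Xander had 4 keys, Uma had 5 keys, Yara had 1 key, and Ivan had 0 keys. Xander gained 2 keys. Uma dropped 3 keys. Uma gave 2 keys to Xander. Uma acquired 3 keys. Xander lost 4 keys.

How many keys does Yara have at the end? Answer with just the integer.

Answer: 1

Derivation:
Tracking counts step by step:
Start: Xander=4, Uma=5, Yara=1, Ivan=0
Event 1 (Xander +2): Xander: 4 -> 6. State: Xander=6, Uma=5, Yara=1, Ivan=0
Event 2 (Uma -3): Uma: 5 -> 2. State: Xander=6, Uma=2, Yara=1, Ivan=0
Event 3 (Uma -> Xander, 2): Uma: 2 -> 0, Xander: 6 -> 8. State: Xander=8, Uma=0, Yara=1, Ivan=0
Event 4 (Uma +3): Uma: 0 -> 3. State: Xander=8, Uma=3, Yara=1, Ivan=0
Event 5 (Xander -4): Xander: 8 -> 4. State: Xander=4, Uma=3, Yara=1, Ivan=0

Yara's final count: 1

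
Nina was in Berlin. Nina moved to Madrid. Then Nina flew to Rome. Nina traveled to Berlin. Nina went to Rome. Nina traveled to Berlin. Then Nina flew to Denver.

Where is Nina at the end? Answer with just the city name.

Tracking Nina's location:
Start: Nina is in Berlin.
After move 1: Berlin -> Madrid. Nina is in Madrid.
After move 2: Madrid -> Rome. Nina is in Rome.
After move 3: Rome -> Berlin. Nina is in Berlin.
After move 4: Berlin -> Rome. Nina is in Rome.
After move 5: Rome -> Berlin. Nina is in Berlin.
After move 6: Berlin -> Denver. Nina is in Denver.

Answer: Denver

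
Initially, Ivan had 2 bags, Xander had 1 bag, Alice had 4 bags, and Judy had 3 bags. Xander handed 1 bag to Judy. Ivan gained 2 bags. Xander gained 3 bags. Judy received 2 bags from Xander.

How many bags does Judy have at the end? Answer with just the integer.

Answer: 6

Derivation:
Tracking counts step by step:
Start: Ivan=2, Xander=1, Alice=4, Judy=3
Event 1 (Xander -> Judy, 1): Xander: 1 -> 0, Judy: 3 -> 4. State: Ivan=2, Xander=0, Alice=4, Judy=4
Event 2 (Ivan +2): Ivan: 2 -> 4. State: Ivan=4, Xander=0, Alice=4, Judy=4
Event 3 (Xander +3): Xander: 0 -> 3. State: Ivan=4, Xander=3, Alice=4, Judy=4
Event 4 (Xander -> Judy, 2): Xander: 3 -> 1, Judy: 4 -> 6. State: Ivan=4, Xander=1, Alice=4, Judy=6

Judy's final count: 6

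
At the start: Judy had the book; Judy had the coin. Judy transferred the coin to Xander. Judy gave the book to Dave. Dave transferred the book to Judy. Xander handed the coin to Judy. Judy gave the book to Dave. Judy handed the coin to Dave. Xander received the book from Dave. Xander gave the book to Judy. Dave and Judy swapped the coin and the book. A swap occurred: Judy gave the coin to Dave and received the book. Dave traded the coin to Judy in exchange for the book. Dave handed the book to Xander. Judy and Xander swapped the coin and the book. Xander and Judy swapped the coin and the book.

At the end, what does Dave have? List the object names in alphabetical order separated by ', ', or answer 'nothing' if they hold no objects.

Tracking all object holders:
Start: book:Judy, coin:Judy
Event 1 (give coin: Judy -> Xander). State: book:Judy, coin:Xander
Event 2 (give book: Judy -> Dave). State: book:Dave, coin:Xander
Event 3 (give book: Dave -> Judy). State: book:Judy, coin:Xander
Event 4 (give coin: Xander -> Judy). State: book:Judy, coin:Judy
Event 5 (give book: Judy -> Dave). State: book:Dave, coin:Judy
Event 6 (give coin: Judy -> Dave). State: book:Dave, coin:Dave
Event 7 (give book: Dave -> Xander). State: book:Xander, coin:Dave
Event 8 (give book: Xander -> Judy). State: book:Judy, coin:Dave
Event 9 (swap coin<->book: now coin:Judy, book:Dave). State: book:Dave, coin:Judy
Event 10 (swap coin<->book: now coin:Dave, book:Judy). State: book:Judy, coin:Dave
Event 11 (swap coin<->book: now coin:Judy, book:Dave). State: book:Dave, coin:Judy
Event 12 (give book: Dave -> Xander). State: book:Xander, coin:Judy
Event 13 (swap coin<->book: now coin:Xander, book:Judy). State: book:Judy, coin:Xander
Event 14 (swap coin<->book: now coin:Judy, book:Xander). State: book:Xander, coin:Judy

Final state: book:Xander, coin:Judy
Dave holds: (nothing).

Answer: nothing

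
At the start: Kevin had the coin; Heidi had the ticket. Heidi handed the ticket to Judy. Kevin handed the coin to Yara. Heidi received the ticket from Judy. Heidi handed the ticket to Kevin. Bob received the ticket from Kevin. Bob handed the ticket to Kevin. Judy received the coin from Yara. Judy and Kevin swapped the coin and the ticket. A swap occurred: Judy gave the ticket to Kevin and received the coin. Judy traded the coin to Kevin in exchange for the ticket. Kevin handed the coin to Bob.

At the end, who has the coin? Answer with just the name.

Answer: Bob

Derivation:
Tracking all object holders:
Start: coin:Kevin, ticket:Heidi
Event 1 (give ticket: Heidi -> Judy). State: coin:Kevin, ticket:Judy
Event 2 (give coin: Kevin -> Yara). State: coin:Yara, ticket:Judy
Event 3 (give ticket: Judy -> Heidi). State: coin:Yara, ticket:Heidi
Event 4 (give ticket: Heidi -> Kevin). State: coin:Yara, ticket:Kevin
Event 5 (give ticket: Kevin -> Bob). State: coin:Yara, ticket:Bob
Event 6 (give ticket: Bob -> Kevin). State: coin:Yara, ticket:Kevin
Event 7 (give coin: Yara -> Judy). State: coin:Judy, ticket:Kevin
Event 8 (swap coin<->ticket: now coin:Kevin, ticket:Judy). State: coin:Kevin, ticket:Judy
Event 9 (swap ticket<->coin: now ticket:Kevin, coin:Judy). State: coin:Judy, ticket:Kevin
Event 10 (swap coin<->ticket: now coin:Kevin, ticket:Judy). State: coin:Kevin, ticket:Judy
Event 11 (give coin: Kevin -> Bob). State: coin:Bob, ticket:Judy

Final state: coin:Bob, ticket:Judy
The coin is held by Bob.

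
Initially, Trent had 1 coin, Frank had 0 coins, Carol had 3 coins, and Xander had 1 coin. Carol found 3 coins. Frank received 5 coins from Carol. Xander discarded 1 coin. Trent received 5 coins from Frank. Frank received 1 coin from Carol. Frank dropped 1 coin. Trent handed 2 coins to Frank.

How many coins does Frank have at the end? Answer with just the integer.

Tracking counts step by step:
Start: Trent=1, Frank=0, Carol=3, Xander=1
Event 1 (Carol +3): Carol: 3 -> 6. State: Trent=1, Frank=0, Carol=6, Xander=1
Event 2 (Carol -> Frank, 5): Carol: 6 -> 1, Frank: 0 -> 5. State: Trent=1, Frank=5, Carol=1, Xander=1
Event 3 (Xander -1): Xander: 1 -> 0. State: Trent=1, Frank=5, Carol=1, Xander=0
Event 4 (Frank -> Trent, 5): Frank: 5 -> 0, Trent: 1 -> 6. State: Trent=6, Frank=0, Carol=1, Xander=0
Event 5 (Carol -> Frank, 1): Carol: 1 -> 0, Frank: 0 -> 1. State: Trent=6, Frank=1, Carol=0, Xander=0
Event 6 (Frank -1): Frank: 1 -> 0. State: Trent=6, Frank=0, Carol=0, Xander=0
Event 7 (Trent -> Frank, 2): Trent: 6 -> 4, Frank: 0 -> 2. State: Trent=4, Frank=2, Carol=0, Xander=0

Frank's final count: 2

Answer: 2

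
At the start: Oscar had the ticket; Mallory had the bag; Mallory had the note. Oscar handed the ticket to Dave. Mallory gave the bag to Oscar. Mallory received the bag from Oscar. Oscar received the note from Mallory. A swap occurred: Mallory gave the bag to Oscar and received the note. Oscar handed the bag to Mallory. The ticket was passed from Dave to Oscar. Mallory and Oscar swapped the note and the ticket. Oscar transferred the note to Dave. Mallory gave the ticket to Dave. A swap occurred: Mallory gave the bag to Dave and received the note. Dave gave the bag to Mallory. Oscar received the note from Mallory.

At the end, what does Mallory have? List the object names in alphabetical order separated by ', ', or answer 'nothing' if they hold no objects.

Answer: bag

Derivation:
Tracking all object holders:
Start: ticket:Oscar, bag:Mallory, note:Mallory
Event 1 (give ticket: Oscar -> Dave). State: ticket:Dave, bag:Mallory, note:Mallory
Event 2 (give bag: Mallory -> Oscar). State: ticket:Dave, bag:Oscar, note:Mallory
Event 3 (give bag: Oscar -> Mallory). State: ticket:Dave, bag:Mallory, note:Mallory
Event 4 (give note: Mallory -> Oscar). State: ticket:Dave, bag:Mallory, note:Oscar
Event 5 (swap bag<->note: now bag:Oscar, note:Mallory). State: ticket:Dave, bag:Oscar, note:Mallory
Event 6 (give bag: Oscar -> Mallory). State: ticket:Dave, bag:Mallory, note:Mallory
Event 7 (give ticket: Dave -> Oscar). State: ticket:Oscar, bag:Mallory, note:Mallory
Event 8 (swap note<->ticket: now note:Oscar, ticket:Mallory). State: ticket:Mallory, bag:Mallory, note:Oscar
Event 9 (give note: Oscar -> Dave). State: ticket:Mallory, bag:Mallory, note:Dave
Event 10 (give ticket: Mallory -> Dave). State: ticket:Dave, bag:Mallory, note:Dave
Event 11 (swap bag<->note: now bag:Dave, note:Mallory). State: ticket:Dave, bag:Dave, note:Mallory
Event 12 (give bag: Dave -> Mallory). State: ticket:Dave, bag:Mallory, note:Mallory
Event 13 (give note: Mallory -> Oscar). State: ticket:Dave, bag:Mallory, note:Oscar

Final state: ticket:Dave, bag:Mallory, note:Oscar
Mallory holds: bag.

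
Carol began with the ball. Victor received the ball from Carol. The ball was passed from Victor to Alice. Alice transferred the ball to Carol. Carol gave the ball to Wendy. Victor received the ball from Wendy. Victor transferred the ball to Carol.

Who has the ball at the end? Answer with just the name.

Tracking the ball through each event:
Start: Carol has the ball.
After event 1: Victor has the ball.
After event 2: Alice has the ball.
After event 3: Carol has the ball.
After event 4: Wendy has the ball.
After event 5: Victor has the ball.
After event 6: Carol has the ball.

Answer: Carol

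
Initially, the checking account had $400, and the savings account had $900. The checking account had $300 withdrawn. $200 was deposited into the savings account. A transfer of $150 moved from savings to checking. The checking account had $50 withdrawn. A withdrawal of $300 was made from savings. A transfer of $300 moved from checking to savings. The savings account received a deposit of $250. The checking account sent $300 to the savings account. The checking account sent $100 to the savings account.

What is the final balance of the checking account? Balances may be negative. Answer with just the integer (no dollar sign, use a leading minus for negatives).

Tracking account balances step by step:
Start: checking=400, savings=900
Event 1 (withdraw 300 from checking): checking: 400 - 300 = 100. Balances: checking=100, savings=900
Event 2 (deposit 200 to savings): savings: 900 + 200 = 1100. Balances: checking=100, savings=1100
Event 3 (transfer 150 savings -> checking): savings: 1100 - 150 = 950, checking: 100 + 150 = 250. Balances: checking=250, savings=950
Event 4 (withdraw 50 from checking): checking: 250 - 50 = 200. Balances: checking=200, savings=950
Event 5 (withdraw 300 from savings): savings: 950 - 300 = 650. Balances: checking=200, savings=650
Event 6 (transfer 300 checking -> savings): checking: 200 - 300 = -100, savings: 650 + 300 = 950. Balances: checking=-100, savings=950
Event 7 (deposit 250 to savings): savings: 950 + 250 = 1200. Balances: checking=-100, savings=1200
Event 8 (transfer 300 checking -> savings): checking: -100 - 300 = -400, savings: 1200 + 300 = 1500. Balances: checking=-400, savings=1500
Event 9 (transfer 100 checking -> savings): checking: -400 - 100 = -500, savings: 1500 + 100 = 1600. Balances: checking=-500, savings=1600

Final balance of checking: -500

Answer: -500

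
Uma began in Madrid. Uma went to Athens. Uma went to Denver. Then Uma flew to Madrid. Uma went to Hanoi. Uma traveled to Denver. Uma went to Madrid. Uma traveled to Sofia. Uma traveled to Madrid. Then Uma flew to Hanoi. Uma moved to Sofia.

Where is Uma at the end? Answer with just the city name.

Answer: Sofia

Derivation:
Tracking Uma's location:
Start: Uma is in Madrid.
After move 1: Madrid -> Athens. Uma is in Athens.
After move 2: Athens -> Denver. Uma is in Denver.
After move 3: Denver -> Madrid. Uma is in Madrid.
After move 4: Madrid -> Hanoi. Uma is in Hanoi.
After move 5: Hanoi -> Denver. Uma is in Denver.
After move 6: Denver -> Madrid. Uma is in Madrid.
After move 7: Madrid -> Sofia. Uma is in Sofia.
After move 8: Sofia -> Madrid. Uma is in Madrid.
After move 9: Madrid -> Hanoi. Uma is in Hanoi.
After move 10: Hanoi -> Sofia. Uma is in Sofia.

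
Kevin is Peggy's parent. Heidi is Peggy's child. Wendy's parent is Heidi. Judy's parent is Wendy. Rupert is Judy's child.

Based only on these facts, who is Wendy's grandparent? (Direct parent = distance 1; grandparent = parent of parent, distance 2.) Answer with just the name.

Reconstructing the parent chain from the given facts:
  Kevin -> Peggy -> Heidi -> Wendy -> Judy -> Rupert
(each arrow means 'parent of the next')
Positions in the chain (0 = top):
  position of Kevin: 0
  position of Peggy: 1
  position of Heidi: 2
  position of Wendy: 3
  position of Judy: 4
  position of Rupert: 5

Wendy is at position 3; the grandparent is 2 steps up the chain, i.e. position 1: Peggy.

Answer: Peggy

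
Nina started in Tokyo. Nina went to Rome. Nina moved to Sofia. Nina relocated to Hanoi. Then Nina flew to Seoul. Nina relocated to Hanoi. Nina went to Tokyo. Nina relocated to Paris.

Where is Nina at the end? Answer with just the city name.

Answer: Paris

Derivation:
Tracking Nina's location:
Start: Nina is in Tokyo.
After move 1: Tokyo -> Rome. Nina is in Rome.
After move 2: Rome -> Sofia. Nina is in Sofia.
After move 3: Sofia -> Hanoi. Nina is in Hanoi.
After move 4: Hanoi -> Seoul. Nina is in Seoul.
After move 5: Seoul -> Hanoi. Nina is in Hanoi.
After move 6: Hanoi -> Tokyo. Nina is in Tokyo.
After move 7: Tokyo -> Paris. Nina is in Paris.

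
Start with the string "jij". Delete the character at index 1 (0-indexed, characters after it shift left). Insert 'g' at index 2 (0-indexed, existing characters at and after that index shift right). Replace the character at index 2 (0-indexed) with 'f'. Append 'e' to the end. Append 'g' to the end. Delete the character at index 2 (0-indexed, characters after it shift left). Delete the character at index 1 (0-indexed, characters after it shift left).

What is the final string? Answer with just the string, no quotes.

Applying each edit step by step:
Start: "jij"
Op 1 (delete idx 1 = 'i'): "jij" -> "jj"
Op 2 (insert 'g' at idx 2): "jj" -> "jjg"
Op 3 (replace idx 2: 'g' -> 'f'): "jjg" -> "jjf"
Op 4 (append 'e'): "jjf" -> "jjfe"
Op 5 (append 'g'): "jjfe" -> "jjfeg"
Op 6 (delete idx 2 = 'f'): "jjfeg" -> "jjeg"
Op 7 (delete idx 1 = 'j'): "jjeg" -> "jeg"

Answer: jeg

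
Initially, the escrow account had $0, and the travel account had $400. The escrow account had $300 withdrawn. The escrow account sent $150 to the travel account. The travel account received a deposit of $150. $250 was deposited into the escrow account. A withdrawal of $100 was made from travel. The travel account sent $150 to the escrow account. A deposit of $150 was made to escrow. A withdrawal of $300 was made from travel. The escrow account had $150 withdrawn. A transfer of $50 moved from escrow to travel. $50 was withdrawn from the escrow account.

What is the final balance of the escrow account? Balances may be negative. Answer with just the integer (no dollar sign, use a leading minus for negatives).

Tracking account balances step by step:
Start: escrow=0, travel=400
Event 1 (withdraw 300 from escrow): escrow: 0 - 300 = -300. Balances: escrow=-300, travel=400
Event 2 (transfer 150 escrow -> travel): escrow: -300 - 150 = -450, travel: 400 + 150 = 550. Balances: escrow=-450, travel=550
Event 3 (deposit 150 to travel): travel: 550 + 150 = 700. Balances: escrow=-450, travel=700
Event 4 (deposit 250 to escrow): escrow: -450 + 250 = -200. Balances: escrow=-200, travel=700
Event 5 (withdraw 100 from travel): travel: 700 - 100 = 600. Balances: escrow=-200, travel=600
Event 6 (transfer 150 travel -> escrow): travel: 600 - 150 = 450, escrow: -200 + 150 = -50. Balances: escrow=-50, travel=450
Event 7 (deposit 150 to escrow): escrow: -50 + 150 = 100. Balances: escrow=100, travel=450
Event 8 (withdraw 300 from travel): travel: 450 - 300 = 150. Balances: escrow=100, travel=150
Event 9 (withdraw 150 from escrow): escrow: 100 - 150 = -50. Balances: escrow=-50, travel=150
Event 10 (transfer 50 escrow -> travel): escrow: -50 - 50 = -100, travel: 150 + 50 = 200. Balances: escrow=-100, travel=200
Event 11 (withdraw 50 from escrow): escrow: -100 - 50 = -150. Balances: escrow=-150, travel=200

Final balance of escrow: -150

Answer: -150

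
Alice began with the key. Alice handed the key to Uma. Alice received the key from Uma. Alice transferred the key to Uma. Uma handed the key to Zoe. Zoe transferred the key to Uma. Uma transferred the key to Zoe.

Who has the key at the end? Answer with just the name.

Answer: Zoe

Derivation:
Tracking the key through each event:
Start: Alice has the key.
After event 1: Uma has the key.
After event 2: Alice has the key.
After event 3: Uma has the key.
After event 4: Zoe has the key.
After event 5: Uma has the key.
After event 6: Zoe has the key.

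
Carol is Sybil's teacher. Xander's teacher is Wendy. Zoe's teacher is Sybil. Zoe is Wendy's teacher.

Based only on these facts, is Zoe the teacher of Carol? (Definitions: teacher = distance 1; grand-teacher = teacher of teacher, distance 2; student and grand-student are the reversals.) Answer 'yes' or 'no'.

Reconstructing the teacher chain from the given facts:
  Carol -> Sybil -> Zoe -> Wendy -> Xander
(each arrow means 'teacher of the next')
Positions in the chain (0 = top):
  position of Carol: 0
  position of Sybil: 1
  position of Zoe: 2
  position of Wendy: 3
  position of Xander: 4

Zoe is at position 2, Carol is at position 0; signed distance (j - i) = -2.
'teacher' requires j - i = 1. Actual distance is -2, so the relation does NOT hold.

Answer: no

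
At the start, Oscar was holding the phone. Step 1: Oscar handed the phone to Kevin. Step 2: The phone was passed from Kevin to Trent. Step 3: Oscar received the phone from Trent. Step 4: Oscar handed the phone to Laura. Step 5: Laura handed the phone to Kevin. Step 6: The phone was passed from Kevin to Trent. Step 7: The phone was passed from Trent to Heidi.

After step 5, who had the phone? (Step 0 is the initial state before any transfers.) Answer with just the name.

Answer: Kevin

Derivation:
Tracking the phone holder through step 5:
After step 0 (start): Oscar
After step 1: Kevin
After step 2: Trent
After step 3: Oscar
After step 4: Laura
After step 5: Kevin

At step 5, the holder is Kevin.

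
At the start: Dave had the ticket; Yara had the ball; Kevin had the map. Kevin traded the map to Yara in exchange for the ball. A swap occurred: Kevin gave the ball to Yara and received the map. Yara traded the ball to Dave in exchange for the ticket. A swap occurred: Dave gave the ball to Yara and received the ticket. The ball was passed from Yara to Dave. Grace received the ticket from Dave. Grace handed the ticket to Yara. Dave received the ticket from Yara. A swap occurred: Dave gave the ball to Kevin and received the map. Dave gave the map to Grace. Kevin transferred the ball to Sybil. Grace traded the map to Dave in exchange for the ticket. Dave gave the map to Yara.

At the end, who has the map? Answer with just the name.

Tracking all object holders:
Start: ticket:Dave, ball:Yara, map:Kevin
Event 1 (swap map<->ball: now map:Yara, ball:Kevin). State: ticket:Dave, ball:Kevin, map:Yara
Event 2 (swap ball<->map: now ball:Yara, map:Kevin). State: ticket:Dave, ball:Yara, map:Kevin
Event 3 (swap ball<->ticket: now ball:Dave, ticket:Yara). State: ticket:Yara, ball:Dave, map:Kevin
Event 4 (swap ball<->ticket: now ball:Yara, ticket:Dave). State: ticket:Dave, ball:Yara, map:Kevin
Event 5 (give ball: Yara -> Dave). State: ticket:Dave, ball:Dave, map:Kevin
Event 6 (give ticket: Dave -> Grace). State: ticket:Grace, ball:Dave, map:Kevin
Event 7 (give ticket: Grace -> Yara). State: ticket:Yara, ball:Dave, map:Kevin
Event 8 (give ticket: Yara -> Dave). State: ticket:Dave, ball:Dave, map:Kevin
Event 9 (swap ball<->map: now ball:Kevin, map:Dave). State: ticket:Dave, ball:Kevin, map:Dave
Event 10 (give map: Dave -> Grace). State: ticket:Dave, ball:Kevin, map:Grace
Event 11 (give ball: Kevin -> Sybil). State: ticket:Dave, ball:Sybil, map:Grace
Event 12 (swap map<->ticket: now map:Dave, ticket:Grace). State: ticket:Grace, ball:Sybil, map:Dave
Event 13 (give map: Dave -> Yara). State: ticket:Grace, ball:Sybil, map:Yara

Final state: ticket:Grace, ball:Sybil, map:Yara
The map is held by Yara.

Answer: Yara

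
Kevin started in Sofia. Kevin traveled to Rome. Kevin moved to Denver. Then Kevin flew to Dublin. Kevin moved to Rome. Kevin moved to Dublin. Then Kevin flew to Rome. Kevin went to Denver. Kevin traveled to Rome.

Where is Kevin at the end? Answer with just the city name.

Answer: Rome

Derivation:
Tracking Kevin's location:
Start: Kevin is in Sofia.
After move 1: Sofia -> Rome. Kevin is in Rome.
After move 2: Rome -> Denver. Kevin is in Denver.
After move 3: Denver -> Dublin. Kevin is in Dublin.
After move 4: Dublin -> Rome. Kevin is in Rome.
After move 5: Rome -> Dublin. Kevin is in Dublin.
After move 6: Dublin -> Rome. Kevin is in Rome.
After move 7: Rome -> Denver. Kevin is in Denver.
After move 8: Denver -> Rome. Kevin is in Rome.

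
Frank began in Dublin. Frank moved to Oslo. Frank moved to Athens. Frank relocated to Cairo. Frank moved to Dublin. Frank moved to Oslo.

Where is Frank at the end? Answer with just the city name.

Tracking Frank's location:
Start: Frank is in Dublin.
After move 1: Dublin -> Oslo. Frank is in Oslo.
After move 2: Oslo -> Athens. Frank is in Athens.
After move 3: Athens -> Cairo. Frank is in Cairo.
After move 4: Cairo -> Dublin. Frank is in Dublin.
After move 5: Dublin -> Oslo. Frank is in Oslo.

Answer: Oslo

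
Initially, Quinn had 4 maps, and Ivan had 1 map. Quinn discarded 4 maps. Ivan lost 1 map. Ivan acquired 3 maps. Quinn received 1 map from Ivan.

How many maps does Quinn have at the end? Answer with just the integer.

Tracking counts step by step:
Start: Quinn=4, Ivan=1
Event 1 (Quinn -4): Quinn: 4 -> 0. State: Quinn=0, Ivan=1
Event 2 (Ivan -1): Ivan: 1 -> 0. State: Quinn=0, Ivan=0
Event 3 (Ivan +3): Ivan: 0 -> 3. State: Quinn=0, Ivan=3
Event 4 (Ivan -> Quinn, 1): Ivan: 3 -> 2, Quinn: 0 -> 1. State: Quinn=1, Ivan=2

Quinn's final count: 1

Answer: 1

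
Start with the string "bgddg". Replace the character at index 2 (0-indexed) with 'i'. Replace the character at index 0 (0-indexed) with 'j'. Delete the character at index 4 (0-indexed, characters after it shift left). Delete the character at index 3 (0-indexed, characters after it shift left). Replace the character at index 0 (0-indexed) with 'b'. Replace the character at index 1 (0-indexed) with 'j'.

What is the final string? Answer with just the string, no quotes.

Answer: bji

Derivation:
Applying each edit step by step:
Start: "bgddg"
Op 1 (replace idx 2: 'd' -> 'i'): "bgddg" -> "bgidg"
Op 2 (replace idx 0: 'b' -> 'j'): "bgidg" -> "jgidg"
Op 3 (delete idx 4 = 'g'): "jgidg" -> "jgid"
Op 4 (delete idx 3 = 'd'): "jgid" -> "jgi"
Op 5 (replace idx 0: 'j' -> 'b'): "jgi" -> "bgi"
Op 6 (replace idx 1: 'g' -> 'j'): "bgi" -> "bji"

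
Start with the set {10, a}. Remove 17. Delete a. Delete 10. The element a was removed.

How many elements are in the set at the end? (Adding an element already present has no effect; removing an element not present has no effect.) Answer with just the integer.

Tracking the set through each operation:
Start: {10, a}
Event 1 (remove 17): not present, no change. Set: {10, a}
Event 2 (remove a): removed. Set: {10}
Event 3 (remove 10): removed. Set: {}
Event 4 (remove a): not present, no change. Set: {}

Final set: {} (size 0)

Answer: 0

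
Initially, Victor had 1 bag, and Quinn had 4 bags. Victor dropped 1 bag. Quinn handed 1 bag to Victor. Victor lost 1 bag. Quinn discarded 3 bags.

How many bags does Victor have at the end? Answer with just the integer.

Tracking counts step by step:
Start: Victor=1, Quinn=4
Event 1 (Victor -1): Victor: 1 -> 0. State: Victor=0, Quinn=4
Event 2 (Quinn -> Victor, 1): Quinn: 4 -> 3, Victor: 0 -> 1. State: Victor=1, Quinn=3
Event 3 (Victor -1): Victor: 1 -> 0. State: Victor=0, Quinn=3
Event 4 (Quinn -3): Quinn: 3 -> 0. State: Victor=0, Quinn=0

Victor's final count: 0

Answer: 0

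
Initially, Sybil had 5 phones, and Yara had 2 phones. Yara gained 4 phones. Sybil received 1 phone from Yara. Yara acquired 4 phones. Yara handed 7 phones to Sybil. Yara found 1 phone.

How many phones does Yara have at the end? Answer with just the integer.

Tracking counts step by step:
Start: Sybil=5, Yara=2
Event 1 (Yara +4): Yara: 2 -> 6. State: Sybil=5, Yara=6
Event 2 (Yara -> Sybil, 1): Yara: 6 -> 5, Sybil: 5 -> 6. State: Sybil=6, Yara=5
Event 3 (Yara +4): Yara: 5 -> 9. State: Sybil=6, Yara=9
Event 4 (Yara -> Sybil, 7): Yara: 9 -> 2, Sybil: 6 -> 13. State: Sybil=13, Yara=2
Event 5 (Yara +1): Yara: 2 -> 3. State: Sybil=13, Yara=3

Yara's final count: 3

Answer: 3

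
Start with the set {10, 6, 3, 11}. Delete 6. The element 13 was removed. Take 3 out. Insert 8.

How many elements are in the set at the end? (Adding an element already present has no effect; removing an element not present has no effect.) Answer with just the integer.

Answer: 3

Derivation:
Tracking the set through each operation:
Start: {10, 11, 3, 6}
Event 1 (remove 6): removed. Set: {10, 11, 3}
Event 2 (remove 13): not present, no change. Set: {10, 11, 3}
Event 3 (remove 3): removed. Set: {10, 11}
Event 4 (add 8): added. Set: {10, 11, 8}

Final set: {10, 11, 8} (size 3)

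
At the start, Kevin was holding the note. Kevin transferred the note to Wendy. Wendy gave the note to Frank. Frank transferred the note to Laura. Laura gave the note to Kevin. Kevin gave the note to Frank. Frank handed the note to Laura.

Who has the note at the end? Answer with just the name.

Answer: Laura

Derivation:
Tracking the note through each event:
Start: Kevin has the note.
After event 1: Wendy has the note.
After event 2: Frank has the note.
After event 3: Laura has the note.
After event 4: Kevin has the note.
After event 5: Frank has the note.
After event 6: Laura has the note.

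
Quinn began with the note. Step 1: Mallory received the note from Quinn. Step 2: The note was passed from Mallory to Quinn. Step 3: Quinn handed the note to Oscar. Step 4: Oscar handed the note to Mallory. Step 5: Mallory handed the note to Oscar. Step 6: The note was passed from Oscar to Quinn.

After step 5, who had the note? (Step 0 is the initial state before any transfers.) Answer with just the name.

Answer: Oscar

Derivation:
Tracking the note holder through step 5:
After step 0 (start): Quinn
After step 1: Mallory
After step 2: Quinn
After step 3: Oscar
After step 4: Mallory
After step 5: Oscar

At step 5, the holder is Oscar.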